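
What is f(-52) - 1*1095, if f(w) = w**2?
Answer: 1609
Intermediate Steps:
f(-52) - 1*1095 = (-52)**2 - 1*1095 = 2704 - 1095 = 1609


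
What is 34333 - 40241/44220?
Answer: 1518165019/44220 ≈ 34332.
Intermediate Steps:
34333 - 40241/44220 = 1518165019/44220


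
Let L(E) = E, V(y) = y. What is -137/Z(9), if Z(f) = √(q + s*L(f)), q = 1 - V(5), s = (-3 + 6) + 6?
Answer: -137*√77/77 ≈ -15.613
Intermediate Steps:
s = 9 (s = 3 + 6 = 9)
q = -4 (q = 1 - 1*5 = 1 - 5 = -4)
Z(f) = √(-4 + 9*f)
-137/Z(9) = -137/√(-4 + 9*9) = -137/√(-4 + 81) = -137*√77/77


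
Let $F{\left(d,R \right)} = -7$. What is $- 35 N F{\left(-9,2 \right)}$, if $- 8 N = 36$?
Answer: $- \frac{2205}{2} \approx -1102.5$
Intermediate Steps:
$N = - \frac{9}{2}$ ($N = \left(- \frac{1}{8}\right) 36 = - \frac{9}{2} \approx -4.5$)
$- 35 N F{\left(-9,2 \right)} = \left(-35\right) \left(- \frac{9}{2}\right) \left(-7\right) = \frac{315}{2} \left(-7\right) = - \frac{2205}{2}$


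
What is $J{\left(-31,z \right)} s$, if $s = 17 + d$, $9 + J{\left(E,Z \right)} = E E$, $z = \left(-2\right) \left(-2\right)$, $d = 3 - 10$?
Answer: $9520$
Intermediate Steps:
$d = -7$
$z = 4$
$J{\left(E,Z \right)} = -9 + E^{2}$ ($J{\left(E,Z \right)} = -9 + E E = -9 + E^{2}$)
$s = 10$ ($s = 17 - 7 = 10$)
$J{\left(-31,z \right)} s = \left(-9 + \left(-31\right)^{2}\right) 10 = \left(-9 + 961\right) 10 = 952 \cdot 10 = 9520$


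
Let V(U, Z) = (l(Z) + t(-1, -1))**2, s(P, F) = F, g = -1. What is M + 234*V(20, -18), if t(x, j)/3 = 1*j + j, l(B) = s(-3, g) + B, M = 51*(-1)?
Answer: 146199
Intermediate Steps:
M = -51
l(B) = -1 + B
t(x, j) = 6*j (t(x, j) = 3*(1*j + j) = 3*(j + j) = 3*(2*j) = 6*j)
V(U, Z) = (-7 + Z)**2 (V(U, Z) = ((-1 + Z) + 6*(-1))**2 = ((-1 + Z) - 6)**2 = (-7 + Z)**2)
M + 234*V(20, -18) = -51 + 234*(-7 - 18)**2 = -51 + 234*(-25)**2 = -51 + 234*625 = -51 + 146250 = 146199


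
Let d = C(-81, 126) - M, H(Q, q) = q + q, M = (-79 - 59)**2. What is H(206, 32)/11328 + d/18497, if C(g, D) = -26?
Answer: -3356893/3273969 ≈ -1.0253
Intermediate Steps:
M = 19044 (M = (-138)**2 = 19044)
H(Q, q) = 2*q
d = -19070 (d = -26 - 1*19044 = -26 - 19044 = -19070)
H(206, 32)/11328 + d/18497 = (2*32)/11328 - 19070/18497 = 64*(1/11328) - 19070*1/18497 = 1/177 - 19070/18497 = -3356893/3273969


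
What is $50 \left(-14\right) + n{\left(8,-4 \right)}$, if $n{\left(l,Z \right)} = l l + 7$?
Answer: $-629$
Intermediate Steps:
$n{\left(l,Z \right)} = 7 + l^{2}$ ($n{\left(l,Z \right)} = l^{2} + 7 = 7 + l^{2}$)
$50 \left(-14\right) + n{\left(8,-4 \right)} = 50 \left(-14\right) + \left(7 + 8^{2}\right) = -700 + \left(7 + 64\right) = -700 + 71 = -629$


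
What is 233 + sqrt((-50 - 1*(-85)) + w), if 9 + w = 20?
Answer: 233 + sqrt(46) ≈ 239.78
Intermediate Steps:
w = 11 (w = -9 + 20 = 11)
233 + sqrt((-50 - 1*(-85)) + w) = 233 + sqrt((-50 - 1*(-85)) + 11) = 233 + sqrt((-50 + 85) + 11) = 233 + sqrt(35 + 11) = 233 + sqrt(46)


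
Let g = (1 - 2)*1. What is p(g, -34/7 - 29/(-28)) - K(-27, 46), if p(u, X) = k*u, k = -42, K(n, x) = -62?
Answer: 104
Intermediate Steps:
g = -1 (g = -1*1 = -1)
p(u, X) = -42*u
p(g, -34/7 - 29/(-28)) - K(-27, 46) = -42*(-1) - 1*(-62) = 42 + 62 = 104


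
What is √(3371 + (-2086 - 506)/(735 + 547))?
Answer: √1384249115/641 ≈ 58.043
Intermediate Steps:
√(3371 + (-2086 - 506)/(735 + 547)) = √(3371 - 2592/1282) = √(3371 - 2592*1/1282) = √(3371 - 1296/641) = √(2159515/641) = √1384249115/641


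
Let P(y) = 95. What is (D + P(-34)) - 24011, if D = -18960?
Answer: -42876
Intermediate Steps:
(D + P(-34)) - 24011 = (-18960 + 95) - 24011 = -18865 - 24011 = -42876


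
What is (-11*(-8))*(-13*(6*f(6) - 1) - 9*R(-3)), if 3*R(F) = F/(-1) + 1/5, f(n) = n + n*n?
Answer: -1439944/5 ≈ -2.8799e+5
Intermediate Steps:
f(n) = n + n²
R(F) = 1/15 - F/3 (R(F) = (F/(-1) + 1/5)/3 = (F*(-1) + 1*(⅕))/3 = (-F + ⅕)/3 = (⅕ - F)/3 = 1/15 - F/3)
(-11*(-8))*(-13*(6*f(6) - 1) - 9*R(-3)) = (-11*(-8))*(-13*(6*(6*(1 + 6)) - 1) - 9*(1/15 - ⅓*(-3))) = 88*(-13*(6*(6*7) - 1) - 9*(1/15 + 1)) = 88*(-13*(6*42 - 1) - 9*16/15) = 88*(-13*(252 - 1) - 48/5) = 88*(-13*251 - 48/5) = 88*(-3263 - 48/5) = 88*(-16363/5) = -1439944/5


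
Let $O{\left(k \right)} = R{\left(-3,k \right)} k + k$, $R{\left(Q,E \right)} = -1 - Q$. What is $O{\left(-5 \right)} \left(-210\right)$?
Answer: $3150$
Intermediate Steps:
$O{\left(k \right)} = 3 k$ ($O{\left(k \right)} = \left(-1 - -3\right) k + k = \left(-1 + 3\right) k + k = 2 k + k = 3 k$)
$O{\left(-5 \right)} \left(-210\right) = 3 \left(-5\right) \left(-210\right) = \left(-15\right) \left(-210\right) = 3150$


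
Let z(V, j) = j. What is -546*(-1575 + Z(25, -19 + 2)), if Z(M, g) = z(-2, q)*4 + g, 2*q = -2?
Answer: 871416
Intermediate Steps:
q = -1 (q = (½)*(-2) = -1)
Z(M, g) = -4 + g (Z(M, g) = -1*4 + g = -4 + g)
-546*(-1575 + Z(25, -19 + 2)) = -546*(-1575 + (-4 + (-19 + 2))) = -546*(-1575 + (-4 - 17)) = -546*(-1575 - 21) = -546*(-1596) = 871416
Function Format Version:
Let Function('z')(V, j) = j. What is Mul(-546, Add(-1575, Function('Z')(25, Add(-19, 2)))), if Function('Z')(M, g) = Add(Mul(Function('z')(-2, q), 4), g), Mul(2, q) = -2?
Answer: 871416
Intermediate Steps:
q = -1 (q = Mul(Rational(1, 2), -2) = -1)
Function('Z')(M, g) = Add(-4, g) (Function('Z')(M, g) = Add(Mul(-1, 4), g) = Add(-4, g))
Mul(-546, Add(-1575, Function('Z')(25, Add(-19, 2)))) = Mul(-546, Add(-1575, Add(-4, Add(-19, 2)))) = Mul(-546, Add(-1575, Add(-4, -17))) = Mul(-546, Add(-1575, -21)) = Mul(-546, -1596) = 871416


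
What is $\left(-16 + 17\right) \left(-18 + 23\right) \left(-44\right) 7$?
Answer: $-1540$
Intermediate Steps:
$\left(-16 + 17\right) \left(-18 + 23\right) \left(-44\right) 7 = 1 \cdot 5 \left(-44\right) 7 = 5 \left(-44\right) 7 = \left(-220\right) 7 = -1540$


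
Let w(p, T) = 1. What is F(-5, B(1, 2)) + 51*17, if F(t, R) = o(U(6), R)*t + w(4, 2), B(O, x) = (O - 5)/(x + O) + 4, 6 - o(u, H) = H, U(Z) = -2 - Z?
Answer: 2554/3 ≈ 851.33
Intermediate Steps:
o(u, H) = 6 - H
B(O, x) = 4 + (-5 + O)/(O + x) (B(O, x) = (-5 + O)/(O + x) + 4 = 4 + (-5 + O)/(O + x))
F(t, R) = 1 + t*(6 - R) (F(t, R) = (6 - R)*t + 1 = t*(6 - R) + 1 = 1 + t*(6 - R))
F(-5, B(1, 2)) + 51*17 = (1 - 1*(-5)*(-6 + (-5 + 4*2 + 5*1)/(1 + 2))) + 51*17 = (1 - 1*(-5)*(-6 + (-5 + 8 + 5)/3)) + 867 = (1 - 1*(-5)*(-6 + (1/3)*8)) + 867 = (1 - 1*(-5)*(-6 + 8/3)) + 867 = (1 - 1*(-5)*(-10/3)) + 867 = (1 - 50/3) + 867 = -47/3 + 867 = 2554/3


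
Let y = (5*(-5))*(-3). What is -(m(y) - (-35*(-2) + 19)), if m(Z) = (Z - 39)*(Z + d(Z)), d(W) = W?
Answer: -5311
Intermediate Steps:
y = 75 (y = -25*(-3) = 75)
m(Z) = 2*Z*(-39 + Z) (m(Z) = (Z - 39)*(Z + Z) = (-39 + Z)*(2*Z) = 2*Z*(-39 + Z))
-(m(y) - (-35*(-2) + 19)) = -(2*75*(-39 + 75) - (-35*(-2) + 19)) = -(2*75*36 - (70 + 19)) = -(5400 - 1*89) = -(5400 - 89) = -1*5311 = -5311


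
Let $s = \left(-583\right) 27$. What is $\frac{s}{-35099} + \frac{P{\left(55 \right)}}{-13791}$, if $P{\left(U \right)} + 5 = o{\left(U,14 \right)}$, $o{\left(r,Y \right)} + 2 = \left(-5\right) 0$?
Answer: $\frac{217329824}{484050309} \approx 0.44898$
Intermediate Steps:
$s = -15741$
$o{\left(r,Y \right)} = -2$ ($o{\left(r,Y \right)} = -2 - 0 = -2 + 0 = -2$)
$P{\left(U \right)} = -7$ ($P{\left(U \right)} = -5 - 2 = -7$)
$\frac{s}{-35099} + \frac{P{\left(55 \right)}}{-13791} = - \frac{15741}{-35099} - \frac{7}{-13791} = \left(-15741\right) \left(- \frac{1}{35099}\right) - - \frac{7}{13791} = \frac{15741}{35099} + \frac{7}{13791} = \frac{217329824}{484050309}$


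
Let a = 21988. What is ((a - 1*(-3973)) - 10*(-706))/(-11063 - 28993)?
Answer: -11007/13352 ≈ -0.82437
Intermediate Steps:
((a - 1*(-3973)) - 10*(-706))/(-11063 - 28993) = ((21988 - 1*(-3973)) - 10*(-706))/(-11063 - 28993) = ((21988 + 3973) + 7060)/(-40056) = (25961 + 7060)*(-1/40056) = 33021*(-1/40056) = -11007/13352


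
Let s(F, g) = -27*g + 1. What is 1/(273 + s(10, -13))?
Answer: 1/625 ≈ 0.0016000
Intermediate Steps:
s(F, g) = 1 - 27*g
1/(273 + s(10, -13)) = 1/(273 + (1 - 27*(-13))) = 1/(273 + (1 + 351)) = 1/(273 + 352) = 1/625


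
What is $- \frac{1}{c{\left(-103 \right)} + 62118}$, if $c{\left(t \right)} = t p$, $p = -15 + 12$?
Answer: $- \frac{1}{62427} \approx -1.6019 \cdot 10^{-5}$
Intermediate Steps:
$p = -3$
$c{\left(t \right)} = - 3 t$ ($c{\left(t \right)} = t \left(-3\right) = - 3 t$)
$- \frac{1}{c{\left(-103 \right)} + 62118} = - \frac{1}{\left(-3\right) \left(-103\right) + 62118} = - \frac{1}{309 + 62118} = - \frac{1}{62427}$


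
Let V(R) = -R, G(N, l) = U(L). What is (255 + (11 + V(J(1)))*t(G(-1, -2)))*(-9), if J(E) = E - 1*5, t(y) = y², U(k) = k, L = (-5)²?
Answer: -86670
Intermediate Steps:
L = 25
G(N, l) = 25
J(E) = -5 + E (J(E) = E - 5 = -5 + E)
(255 + (11 + V(J(1)))*t(G(-1, -2)))*(-9) = (255 + (11 - (-5 + 1))*25²)*(-9) = (255 + (11 - 1*(-4))*625)*(-9) = (255 + (11 + 4)*625)*(-9) = (255 + 15*625)*(-9) = (255 + 9375)*(-9) = 9630*(-9) = -86670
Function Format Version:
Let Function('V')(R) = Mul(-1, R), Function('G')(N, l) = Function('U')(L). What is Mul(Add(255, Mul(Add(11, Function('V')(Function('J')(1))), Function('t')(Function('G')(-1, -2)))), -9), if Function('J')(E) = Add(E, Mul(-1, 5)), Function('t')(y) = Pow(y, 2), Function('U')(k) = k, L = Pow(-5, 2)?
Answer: -86670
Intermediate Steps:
L = 25
Function('G')(N, l) = 25
Function('J')(E) = Add(-5, E) (Function('J')(E) = Add(E, -5) = Add(-5, E))
Mul(Add(255, Mul(Add(11, Function('V')(Function('J')(1))), Function('t')(Function('G')(-1, -2)))), -9) = Mul(Add(255, Mul(Add(11, Mul(-1, Add(-5, 1))), Pow(25, 2))), -9) = Mul(Add(255, Mul(Add(11, Mul(-1, -4)), 625)), -9) = Mul(Add(255, Mul(Add(11, 4), 625)), -9) = Mul(Add(255, Mul(15, 625)), -9) = Mul(Add(255, 9375), -9) = Mul(9630, -9) = -86670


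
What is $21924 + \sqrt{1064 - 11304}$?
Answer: $21924 + 32 i \sqrt{10} \approx 21924.0 + 101.19 i$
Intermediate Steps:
$21924 + \sqrt{1064 - 11304} = 21924 + \sqrt{-10240} = 21924 + 32 i \sqrt{10}$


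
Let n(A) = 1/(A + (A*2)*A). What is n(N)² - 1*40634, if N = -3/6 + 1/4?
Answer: -40570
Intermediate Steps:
N = -¼ (N = -3*⅙ + 1*(¼) = -½ + ¼ = -¼ ≈ -0.25000)
n(A) = 1/(A + 2*A²) (n(A) = 1/(A + (2*A)*A) = 1/(A + 2*A²))
n(N)² - 1*40634 = (1/((-¼)*(1 + 2*(-¼))))² - 1*40634 = (-4/(1 - ½))² - 40634 = (-4/½)² - 40634 = (-4*2)² - 40634 = (-8)² - 40634 = 64 - 40634 = -40570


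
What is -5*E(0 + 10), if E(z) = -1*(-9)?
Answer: -45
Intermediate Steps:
E(z) = 9
-5*E(0 + 10) = -5*9 = -45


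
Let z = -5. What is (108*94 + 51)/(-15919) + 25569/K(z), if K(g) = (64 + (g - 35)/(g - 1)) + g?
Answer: 1219088742/3136043 ≈ 388.73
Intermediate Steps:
K(g) = 64 + g + (-35 + g)/(-1 + g) (K(g) = (64 + (-35 + g)/(-1 + g)) + g = 64 + g + (-35 + g)/(-1 + g))
(108*94 + 51)/(-15919) + 25569/K(z) = (108*94 + 51)/(-15919) + 25569/(((-99 + (-5)**2 + 64*(-5))/(-1 - 5))) = (10152 + 51)*(-1/15919) + 25569/(((-99 + 25 - 320)/(-6))) = 10203*(-1/15919) + 25569/((-1/6*(-394))) = -10203/15919 + 25569/(197/3) = -10203/15919 + 25569*(3/197) = -10203/15919 + 76707/197 = 1219088742/3136043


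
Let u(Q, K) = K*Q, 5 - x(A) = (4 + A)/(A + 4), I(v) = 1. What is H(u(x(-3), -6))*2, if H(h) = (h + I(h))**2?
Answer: 1058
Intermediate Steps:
x(A) = 4 (x(A) = 5 - (4 + A)/(A + 4) = 5 - (4 + A)/(4 + A) = 5 - 1*1 = 5 - 1 = 4)
H(h) = (1 + h)**2 (H(h) = (h + 1)**2 = (1 + h)**2)
H(u(x(-3), -6))*2 = (1 - 6*4)**2*2 = (1 - 24)**2*2 = (-23)**2*2 = 529*2 = 1058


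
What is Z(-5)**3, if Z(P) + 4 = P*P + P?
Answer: 4096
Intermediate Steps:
Z(P) = -4 + P + P**2 (Z(P) = -4 + (P*P + P) = -4 + (P**2 + P) = -4 + (P + P**2) = -4 + P + P**2)
Z(-5)**3 = (-4 - 5 + (-5)**2)**3 = (-4 - 5 + 25)**3 = 16**3 = 4096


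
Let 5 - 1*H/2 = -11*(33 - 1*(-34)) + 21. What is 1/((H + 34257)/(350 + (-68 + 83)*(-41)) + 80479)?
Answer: 265/21291236 ≈ 1.2446e-5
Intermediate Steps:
H = 1442 (H = 10 - 2*(-11*(33 - 1*(-34)) + 21) = 10 - 2*(-11*(33 + 34) + 21) = 10 - 2*(-11*67 + 21) = 10 - 2*(-737 + 21) = 10 - 2*(-716) = 10 + 1432 = 1442)
1/((H + 34257)/(350 + (-68 + 83)*(-41)) + 80479) = 1/((1442 + 34257)/(350 + (-68 + 83)*(-41)) + 80479) = 1/(35699/(350 + 15*(-41)) + 80479) = 1/(35699/(350 - 615) + 80479) = 1/(35699/(-265) + 80479) = 1/(35699*(-1/265) + 80479) = 1/(-35699/265 + 80479) = 1/(21291236/265) = 265/21291236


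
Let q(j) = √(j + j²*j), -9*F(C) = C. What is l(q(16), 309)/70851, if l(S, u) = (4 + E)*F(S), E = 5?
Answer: -4*√257/70851 ≈ -0.00090507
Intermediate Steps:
F(C) = -C/9
q(j) = √(j + j³)
l(S, u) = -S (l(S, u) = (4 + 5)*(-S/9) = 9*(-S/9) = -S)
l(q(16), 309)/70851 = -√(16 + 16³)/70851 = -√(16 + 4096)*(1/70851) = -√4112*(1/70851) = -4*√257*(1/70851) = -4*√257/70851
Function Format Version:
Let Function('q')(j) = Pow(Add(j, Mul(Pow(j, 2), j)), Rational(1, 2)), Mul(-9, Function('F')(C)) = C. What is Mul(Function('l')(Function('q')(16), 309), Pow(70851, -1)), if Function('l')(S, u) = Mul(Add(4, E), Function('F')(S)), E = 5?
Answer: Mul(Rational(-4, 70851), Pow(257, Rational(1, 2))) ≈ -0.00090507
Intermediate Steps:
Function('F')(C) = Mul(Rational(-1, 9), C)
Function('q')(j) = Pow(Add(j, Pow(j, 3)), Rational(1, 2))
Function('l')(S, u) = Mul(-1, S) (Function('l')(S, u) = Mul(Add(4, 5), Mul(Rational(-1, 9), S)) = Mul(9, Mul(Rational(-1, 9), S)) = Mul(-1, S))
Mul(Function('l')(Function('q')(16), 309), Pow(70851, -1)) = Mul(Mul(-1, Pow(Add(16, Pow(16, 3)), Rational(1, 2))), Pow(70851, -1)) = Mul(Mul(-1, Pow(Add(16, 4096), Rational(1, 2))), Rational(1, 70851)) = Mul(Mul(-1, Pow(4112, Rational(1, 2))), Rational(1, 70851)) = Mul(Mul(-1, Mul(4, Pow(257, Rational(1, 2)))), Rational(1, 70851)) = Mul(Mul(-4, Pow(257, Rational(1, 2))), Rational(1, 70851)) = Mul(Rational(-4, 70851), Pow(257, Rational(1, 2)))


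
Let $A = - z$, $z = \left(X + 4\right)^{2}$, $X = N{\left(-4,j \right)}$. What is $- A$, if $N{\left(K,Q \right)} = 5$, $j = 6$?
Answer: $81$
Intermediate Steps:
$X = 5$
$z = 81$ ($z = \left(5 + 4\right)^{2} = 9^{2} = 81$)
$A = -81$ ($A = \left(-1\right) 81 = -81$)
$- A = \left(-1\right) \left(-81\right) = 81$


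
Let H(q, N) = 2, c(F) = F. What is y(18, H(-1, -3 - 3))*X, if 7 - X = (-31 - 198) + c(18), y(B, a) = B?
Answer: 3924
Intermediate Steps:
X = 218 (X = 7 - ((-31 - 198) + 18) = 7 - (-229 + 18) = 7 - 1*(-211) = 7 + 211 = 218)
y(18, H(-1, -3 - 3))*X = 18*218 = 3924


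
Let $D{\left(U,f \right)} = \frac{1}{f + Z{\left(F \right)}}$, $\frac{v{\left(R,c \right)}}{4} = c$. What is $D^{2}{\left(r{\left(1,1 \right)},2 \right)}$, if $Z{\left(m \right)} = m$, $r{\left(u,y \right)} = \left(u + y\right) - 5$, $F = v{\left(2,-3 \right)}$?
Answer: $\frac{1}{100} \approx 0.01$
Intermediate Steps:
$v{\left(R,c \right)} = 4 c$
$F = -12$ ($F = 4 \left(-3\right) = -12$)
$r{\left(u,y \right)} = -5 + u + y$
$D{\left(U,f \right)} = \frac{1}{-12 + f}$ ($D{\left(U,f \right)} = \frac{1}{f - 12} = \frac{1}{-12 + f}$)
$D^{2}{\left(r{\left(1,1 \right)},2 \right)} = \left(\frac{1}{-12 + 2}\right)^{2} = \left(\frac{1}{-10}\right)^{2} = \left(- \frac{1}{10}\right)^{2} = \frac{1}{100}$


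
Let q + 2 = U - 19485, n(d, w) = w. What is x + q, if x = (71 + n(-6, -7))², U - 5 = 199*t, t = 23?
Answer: -10809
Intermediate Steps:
U = 4582 (U = 5 + 199*23 = 5 + 4577 = 4582)
x = 4096 (x = (71 - 7)² = 64² = 4096)
q = -14905 (q = -2 + (4582 - 19485) = -2 - 14903 = -14905)
x + q = 4096 - 14905 = -10809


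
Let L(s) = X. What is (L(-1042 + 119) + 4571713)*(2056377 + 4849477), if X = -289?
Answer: 31569586716096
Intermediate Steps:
L(s) = -289
(L(-1042 + 119) + 4571713)*(2056377 + 4849477) = (-289 + 4571713)*(2056377 + 4849477) = 4571424*6905854 = 31569586716096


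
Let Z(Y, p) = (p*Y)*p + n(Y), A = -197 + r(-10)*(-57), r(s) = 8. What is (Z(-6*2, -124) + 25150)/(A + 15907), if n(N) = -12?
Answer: -79687/7627 ≈ -10.448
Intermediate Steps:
A = -653 (A = -197 + 8*(-57) = -197 - 456 = -653)
Z(Y, p) = -12 + Y*p² (Z(Y, p) = (p*Y)*p - 12 = (Y*p)*p - 12 = Y*p² - 12 = -12 + Y*p²)
(Z(-6*2, -124) + 25150)/(A + 15907) = ((-12 - 6*2*(-124)²) + 25150)/(-653 + 15907) = ((-12 - 12*15376) + 25150)/15254 = ((-12 - 184512) + 25150)*(1/15254) = (-184524 + 25150)*(1/15254) = -159374*1/15254 = -79687/7627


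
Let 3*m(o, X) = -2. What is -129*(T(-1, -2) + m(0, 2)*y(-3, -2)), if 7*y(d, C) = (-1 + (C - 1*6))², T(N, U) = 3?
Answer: 4257/7 ≈ 608.14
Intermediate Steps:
m(o, X) = -⅔ (m(o, X) = (⅓)*(-2) = -⅔)
y(d, C) = (-7 + C)²/7 (y(d, C) = (-1 + (C - 1*6))²/7 = (-1 + (C - 6))²/7 = (-1 + (-6 + C))²/7 = (-7 + C)²/7)
-129*(T(-1, -2) + m(0, 2)*y(-3, -2)) = -129*(3 - 2*(-7 - 2)²/21) = -129*(3 - 2*(-9)²/21) = -129*(3 - 2*81/21) = -129*(3 - ⅔*81/7) = -129*(3 - 54/7) = -129*(-33/7) = 4257/7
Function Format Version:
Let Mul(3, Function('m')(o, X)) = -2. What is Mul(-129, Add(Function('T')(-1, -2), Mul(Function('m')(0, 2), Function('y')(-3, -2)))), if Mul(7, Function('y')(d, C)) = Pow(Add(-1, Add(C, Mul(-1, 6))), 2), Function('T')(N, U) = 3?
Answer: Rational(4257, 7) ≈ 608.14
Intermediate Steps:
Function('m')(o, X) = Rational(-2, 3) (Function('m')(o, X) = Mul(Rational(1, 3), -2) = Rational(-2, 3))
Function('y')(d, C) = Mul(Rational(1, 7), Pow(Add(-7, C), 2)) (Function('y')(d, C) = Mul(Rational(1, 7), Pow(Add(-1, Add(C, Mul(-1, 6))), 2)) = Mul(Rational(1, 7), Pow(Add(-1, Add(C, -6)), 2)) = Mul(Rational(1, 7), Pow(Add(-1, Add(-6, C)), 2)) = Mul(Rational(1, 7), Pow(Add(-7, C), 2)))
Mul(-129, Add(Function('T')(-1, -2), Mul(Function('m')(0, 2), Function('y')(-3, -2)))) = Mul(-129, Add(3, Mul(Rational(-2, 3), Mul(Rational(1, 7), Pow(Add(-7, -2), 2))))) = Mul(-129, Add(3, Mul(Rational(-2, 3), Mul(Rational(1, 7), Pow(-9, 2))))) = Mul(-129, Add(3, Mul(Rational(-2, 3), Mul(Rational(1, 7), 81)))) = Mul(-129, Add(3, Mul(Rational(-2, 3), Rational(81, 7)))) = Mul(-129, Add(3, Rational(-54, 7))) = Mul(-129, Rational(-33, 7)) = Rational(4257, 7)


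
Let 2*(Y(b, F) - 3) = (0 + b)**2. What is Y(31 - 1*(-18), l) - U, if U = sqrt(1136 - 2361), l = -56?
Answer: 2407/2 - 35*I ≈ 1203.5 - 35.0*I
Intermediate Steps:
U = 35*I (U = sqrt(-1225) = 35*I ≈ 35.0*I)
Y(b, F) = 3 + b**2/2 (Y(b, F) = 3 + (0 + b)**2/2 = 3 + b**2/2)
Y(31 - 1*(-18), l) - U = (3 + (31 - 1*(-18))**2/2) - 35*I = (3 + (31 + 18)**2/2) - 35*I = (3 + (1/2)*49**2) - 35*I = (3 + (1/2)*2401) - 35*I = (3 + 2401/2) - 35*I = 2407/2 - 35*I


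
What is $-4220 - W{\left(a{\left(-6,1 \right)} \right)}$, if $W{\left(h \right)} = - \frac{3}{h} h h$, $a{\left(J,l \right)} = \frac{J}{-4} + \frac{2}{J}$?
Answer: $- \frac{8433}{2} \approx -4216.5$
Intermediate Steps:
$a{\left(J,l \right)} = \frac{2}{J} - \frac{J}{4}$ ($a{\left(J,l \right)} = J \left(- \frac{1}{4}\right) + \frac{2}{J} = - \frac{J}{4} + \frac{2}{J} = \frac{2}{J} - \frac{J}{4}$)
$W{\left(h \right)} = - 3 h$
$-4220 - W{\left(a{\left(-6,1 \right)} \right)} = -4220 - - 3 \left(\frac{2}{-6} - - \frac{3}{2}\right) = -4220 - - 3 \left(2 \left(- \frac{1}{6}\right) + \frac{3}{2}\right) = -4220 - - 3 \left(- \frac{1}{3} + \frac{3}{2}\right) = -4220 - \left(-3\right) \frac{7}{6} = -4220 - - \frac{7}{2} = -4220 + \frac{7}{2} = - \frac{8433}{2}$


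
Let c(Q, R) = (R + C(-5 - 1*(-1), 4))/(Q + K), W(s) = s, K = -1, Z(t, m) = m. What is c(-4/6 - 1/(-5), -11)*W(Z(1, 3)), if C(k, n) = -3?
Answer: 315/11 ≈ 28.636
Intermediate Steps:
c(Q, R) = (-3 + R)/(-1 + Q) (c(Q, R) = (R - 3)/(Q - 1) = (-3 + R)/(-1 + Q))
c(-4/6 - 1/(-5), -11)*W(Z(1, 3)) = ((-3 - 11)/(-1 + (-4/6 - 1/(-5))))*3 = (-14/(-1 + (-4*⅙ - 1*(-⅕))))*3 = (-14/(-1 + (-⅔ + ⅕)))*3 = (-14/(-1 - 7/15))*3 = (-14/(-22/15))*3 = -15/22*(-14)*3 = (105/11)*3 = 315/11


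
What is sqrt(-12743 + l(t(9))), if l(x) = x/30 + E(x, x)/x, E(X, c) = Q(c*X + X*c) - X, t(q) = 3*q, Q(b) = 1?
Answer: I*sqrt(103218810)/90 ≈ 112.89*I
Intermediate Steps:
E(X, c) = 1 - X
l(x) = x/30 + (1 - x)/x
sqrt(-12743 + l(t(9))) = sqrt(-12743 + (-1 + 1/(3*9) + (3*9)/30)) = sqrt(-12743 + (-1 + 1/27 + (1/30)*27)) = sqrt(-12743 + (-1 + 1/27 + 9/10)) = sqrt(-12743 - 17/270) = sqrt(-3440627/270) = I*sqrt(103218810)/90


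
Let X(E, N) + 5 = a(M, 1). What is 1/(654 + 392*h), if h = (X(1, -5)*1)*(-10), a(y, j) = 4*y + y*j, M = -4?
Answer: 1/98654 ≈ 1.0136e-5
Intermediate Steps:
a(y, j) = 4*y + j*y
X(E, N) = -25 (X(E, N) = -5 - 4*(4 + 1) = -5 - 4*5 = -5 - 20 = -25)
h = 250 (h = -25*1*(-10) = -25*(-10) = 250)
1/(654 + 392*h) = 1/(654 + 392*250) = 1/(654 + 98000) = 1/98654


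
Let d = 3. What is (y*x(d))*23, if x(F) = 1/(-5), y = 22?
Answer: -506/5 ≈ -101.20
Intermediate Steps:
x(F) = -⅕
(y*x(d))*23 = (22*(-⅕))*23 = -22/5*23 = -506/5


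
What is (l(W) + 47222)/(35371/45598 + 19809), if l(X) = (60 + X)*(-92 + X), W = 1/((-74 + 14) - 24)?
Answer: 958378767257/455256221112 ≈ 2.1051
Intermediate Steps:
W = -1/84 (W = 1/(-60 - 24) = 1/(-84) = -1/84 ≈ -0.011905)
l(X) = (-92 + X)*(60 + X)
(l(W) + 47222)/(35371/45598 + 19809) = ((-5520 + (-1/84)² - 32*(-1/84)) + 47222)/(35371/45598 + 19809) = ((-5520 + 1/7056 + 8/21) + 47222)/(35371*(1/45598) + 19809) = (-38946431/7056 + 47222)/(5053/6514 + 19809) = 294252001/(7056*(129040879/6514)) = (294252001/7056)*(6514/129040879) = 958378767257/455256221112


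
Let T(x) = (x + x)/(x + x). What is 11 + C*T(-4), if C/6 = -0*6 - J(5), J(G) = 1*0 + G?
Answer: -19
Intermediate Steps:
T(x) = 1 (T(x) = (2*x)/((2*x)) = (2*x)*(1/(2*x)) = 1)
J(G) = G (J(G) = 0 + G = G)
C = -30 (C = 6*(-0*6 - 1*5) = 6*(-1*0 - 5) = 6*(0 - 5) = 6*(-5) = -30)
11 + C*T(-4) = 11 - 30*1 = 11 - 30 = -19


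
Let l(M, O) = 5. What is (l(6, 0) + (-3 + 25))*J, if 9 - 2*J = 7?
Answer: 27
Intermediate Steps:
J = 1 (J = 9/2 - ½*7 = 9/2 - 7/2 = 1)
(l(6, 0) + (-3 + 25))*J = (5 + (-3 + 25))*1 = (5 + 22)*1 = 27*1 = 27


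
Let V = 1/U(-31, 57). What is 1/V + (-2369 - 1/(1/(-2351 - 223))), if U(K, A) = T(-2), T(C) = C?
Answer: 203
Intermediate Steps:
U(K, A) = -2
V = -½ (V = 1/(-2) = -½ ≈ -0.50000)
1/V + (-2369 - 1/(1/(-2351 - 223))) = 1/(-½) + (-2369 - 1/(1/(-2351 - 223))) = -2 + (-2369 - 1/(1/(-2574))) = -2 + (-2369 - 1/(-1/2574)) = -2 + (-2369 - 1*(-2574)) = -2 + (-2369 + 2574) = -2 + 205 = 203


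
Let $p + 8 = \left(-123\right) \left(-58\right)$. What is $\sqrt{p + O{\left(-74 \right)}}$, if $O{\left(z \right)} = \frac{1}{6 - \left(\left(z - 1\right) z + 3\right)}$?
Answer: $\frac{\sqrt{118583763}}{129} \approx 84.416$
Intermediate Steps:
$p = 7126$ ($p = -8 - -7134 = -8 + 7134 = 7126$)
$O{\left(z \right)} = \frac{1}{3 - z \left(-1 + z\right)}$ ($O{\left(z \right)} = \frac{1}{6 - \left(\left(-1 + z\right) z + 3\right)} = \frac{1}{6 - \left(z \left(-1 + z\right) + 3\right)} = \frac{1}{6 - \left(3 + z \left(-1 + z\right)\right)} = \frac{1}{3 - z \left(-1 + z\right)}$)
$\sqrt{p + O{\left(-74 \right)}} = \sqrt{7126 + \frac{1}{3 - 74 - \left(-74\right)^{2}}} = \sqrt{7126 + \frac{1}{3 - 74 - 5476}} = \sqrt{7126 + \frac{1}{-5547}} = \sqrt{7126 - \frac{1}{5547}} = \sqrt{\frac{39527921}{5547}} = \frac{\sqrt{118583763}}{129}$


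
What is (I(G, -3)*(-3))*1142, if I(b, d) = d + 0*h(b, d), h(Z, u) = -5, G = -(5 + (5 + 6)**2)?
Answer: 10278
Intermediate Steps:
G = -126 (G = -(5 + 11**2) = -(5 + 121) = -1*126 = -126)
I(b, d) = d (I(b, d) = d + 0*(-5) = d + 0 = d)
(I(G, -3)*(-3))*1142 = -3*(-3)*1142 = 9*1142 = 10278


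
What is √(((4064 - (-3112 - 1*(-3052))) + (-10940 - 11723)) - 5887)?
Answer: 3*I*√2714 ≈ 156.29*I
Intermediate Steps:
√(((4064 - (-3112 - 1*(-3052))) + (-10940 - 11723)) - 5887) = √(((4064 - (-3112 + 3052)) - 22663) - 5887) = √(((4064 - 1*(-60)) - 22663) - 5887) = √(((4064 + 60) - 22663) - 5887) = √((4124 - 22663) - 5887) = √(-18539 - 5887) = √(-24426) = 3*I*√2714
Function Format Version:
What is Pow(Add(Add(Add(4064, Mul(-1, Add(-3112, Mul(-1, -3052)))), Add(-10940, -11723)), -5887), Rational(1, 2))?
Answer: Mul(3, I, Pow(2714, Rational(1, 2))) ≈ Mul(156.29, I)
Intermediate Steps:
Pow(Add(Add(Add(4064, Mul(-1, Add(-3112, Mul(-1, -3052)))), Add(-10940, -11723)), -5887), Rational(1, 2)) = Pow(Add(Add(Add(4064, Mul(-1, Add(-3112, 3052))), -22663), -5887), Rational(1, 2)) = Pow(Add(Add(Add(4064, Mul(-1, -60)), -22663), -5887), Rational(1, 2)) = Pow(Add(Add(Add(4064, 60), -22663), -5887), Rational(1, 2)) = Pow(Add(Add(4124, -22663), -5887), Rational(1, 2)) = Pow(Add(-18539, -5887), Rational(1, 2)) = Pow(-24426, Rational(1, 2)) = Mul(3, I, Pow(2714, Rational(1, 2)))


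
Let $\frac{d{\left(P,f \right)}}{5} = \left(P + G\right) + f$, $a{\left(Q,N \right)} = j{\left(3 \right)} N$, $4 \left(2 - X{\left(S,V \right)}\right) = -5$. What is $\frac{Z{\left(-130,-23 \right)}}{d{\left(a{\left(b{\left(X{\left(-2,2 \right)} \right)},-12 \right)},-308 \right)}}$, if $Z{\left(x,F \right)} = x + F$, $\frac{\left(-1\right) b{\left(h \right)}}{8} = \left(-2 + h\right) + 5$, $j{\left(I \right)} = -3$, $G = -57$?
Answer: $\frac{153}{1645} \approx 0.093009$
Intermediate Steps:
$X{\left(S,V \right)} = \frac{13}{4}$ ($X{\left(S,V \right)} = 2 - - \frac{5}{4} = 2 + \frac{5}{4} = \frac{13}{4}$)
$b{\left(h \right)} = -24 - 8 h$ ($b{\left(h \right)} = - 8 \left(\left(-2 + h\right) + 5\right) = - 8 \left(3 + h\right) = -24 - 8 h$)
$a{\left(Q,N \right)} = - 3 N$
$d{\left(P,f \right)} = -285 + 5 P + 5 f$ ($d{\left(P,f \right)} = 5 \left(\left(P - 57\right) + f\right) = 5 \left(\left(-57 + P\right) + f\right) = 5 \left(-57 + P + f\right) = -285 + 5 P + 5 f$)
$Z{\left(x,F \right)} = F + x$
$\frac{Z{\left(-130,-23 \right)}}{d{\left(a{\left(b{\left(X{\left(-2,2 \right)} \right)},-12 \right)},-308 \right)}} = \frac{-23 - 130}{-285 + 5 \left(\left(-3\right) \left(-12\right)\right) + 5 \left(-308\right)} = - \frac{153}{-285 + 5 \cdot 36 - 1540} = - \frac{153}{-285 + 180 - 1540} = - \frac{153}{-1645} = \left(-153\right) \left(- \frac{1}{1645}\right) = \frac{153}{1645}$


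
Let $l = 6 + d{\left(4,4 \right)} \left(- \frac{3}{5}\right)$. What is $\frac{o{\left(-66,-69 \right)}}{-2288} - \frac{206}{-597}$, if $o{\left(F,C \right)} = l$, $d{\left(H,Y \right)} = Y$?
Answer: $\frac{1172947}{3414840} \approx 0.34349$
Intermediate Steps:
$l = \frac{18}{5}$ ($l = 6 + 4 \left(- \frac{3}{5}\right) = 6 - \frac{12}{5} = \frac{18}{5} \approx 3.6$)
$o{\left(F,C \right)} = \frac{18}{5}$
$\frac{o{\left(-66,-69 \right)}}{-2288} - \frac{206}{-597} = \frac{18}{5 \left(-2288\right)} - \frac{206}{-597} = \frac{18}{5} \left(- \frac{1}{2288}\right) - - \frac{206}{597} = - \frac{9}{5720} + \frac{206}{597} = \frac{1172947}{3414840}$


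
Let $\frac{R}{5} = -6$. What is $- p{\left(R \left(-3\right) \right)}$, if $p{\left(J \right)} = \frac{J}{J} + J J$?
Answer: $-8101$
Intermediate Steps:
$R = -30$ ($R = 5 \left(-6\right) = -30$)
$p{\left(J \right)} = 1 + J^{2}$
$- p{\left(R \left(-3\right) \right)} = - (1 + \left(\left(-30\right) \left(-3\right)\right)^{2}) = - (1 + 90^{2}) = - (1 + 8100) = \left(-1\right) 8101 = -8101$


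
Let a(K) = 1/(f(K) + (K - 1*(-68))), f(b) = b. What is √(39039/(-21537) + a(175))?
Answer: I*√16301230313610/3000822 ≈ 1.3455*I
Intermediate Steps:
a(K) = 1/(68 + 2*K) (a(K) = 1/(K + (K - 1*(-68))) = 1/(K + (K + 68)) = 1/(K + (68 + K)) = 1/(68 + 2*K))
√(39039/(-21537) + a(175)) = √(39039/(-21537) + 1/(2*(34 + 175))) = √(39039*(-1/21537) + (½)/209) = √(-13013/7179 + (½)*(1/209)) = √(-13013/7179 + 1/418) = √(-5432255/3000822) = I*√16301230313610/3000822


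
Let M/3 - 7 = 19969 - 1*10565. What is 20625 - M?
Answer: -7608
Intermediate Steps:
M = 28233 (M = 21 + 3*(19969 - 1*10565) = 21 + 3*(19969 - 10565) = 21 + 3*9404 = 21 + 28212 = 28233)
20625 - M = 20625 - 1*28233 = 20625 - 28233 = -7608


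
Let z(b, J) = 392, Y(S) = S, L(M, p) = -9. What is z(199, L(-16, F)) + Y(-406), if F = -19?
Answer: -14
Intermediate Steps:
z(199, L(-16, F)) + Y(-406) = 392 - 406 = -14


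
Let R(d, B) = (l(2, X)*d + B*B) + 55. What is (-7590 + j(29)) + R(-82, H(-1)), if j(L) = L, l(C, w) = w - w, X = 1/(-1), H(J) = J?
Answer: -7505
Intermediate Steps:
X = -1
l(C, w) = 0
R(d, B) = 55 + B² (R(d, B) = (0*d + B*B) + 55 = (0 + B²) + 55 = B² + 55 = 55 + B²)
(-7590 + j(29)) + R(-82, H(-1)) = (-7590 + 29) + (55 + (-1)²) = -7561 + (55 + 1) = -7561 + 56 = -7505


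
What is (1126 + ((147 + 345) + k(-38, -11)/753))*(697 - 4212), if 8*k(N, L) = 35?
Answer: -34260237505/6024 ≈ -5.6873e+6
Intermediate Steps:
k(N, L) = 35/8 (k(N, L) = (⅛)*35 = 35/8)
(1126 + ((147 + 345) + k(-38, -11)/753))*(697 - 4212) = (1126 + ((147 + 345) + (35/8)/753))*(697 - 4212) = (1126 + (492 + (35/8)*(1/753)))*(-3515) = (1126 + (492 + 35/6024))*(-3515) = (1126 + 2963843/6024)*(-3515) = (9746867/6024)*(-3515) = -34260237505/6024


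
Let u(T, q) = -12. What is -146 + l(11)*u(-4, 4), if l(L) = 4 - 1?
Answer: -182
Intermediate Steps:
l(L) = 3
-146 + l(11)*u(-4, 4) = -146 + 3*(-12) = -146 - 36 = -182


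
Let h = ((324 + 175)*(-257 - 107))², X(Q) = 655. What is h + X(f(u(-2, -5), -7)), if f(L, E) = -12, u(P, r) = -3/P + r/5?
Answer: 32991637151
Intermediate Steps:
u(P, r) = -3/P + r/5 (u(P, r) = -3/P + r*(⅕) = -3/P + r/5)
h = 32991636496 (h = (499*(-364))² = (-181636)² = 32991636496)
h + X(f(u(-2, -5), -7)) = 32991636496 + 655 = 32991637151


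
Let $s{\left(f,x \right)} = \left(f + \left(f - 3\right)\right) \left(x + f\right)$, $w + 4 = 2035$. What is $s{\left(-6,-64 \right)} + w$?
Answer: $3081$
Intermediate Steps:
$w = 2031$ ($w = -4 + 2035 = 2031$)
$s{\left(f,x \right)} = \left(-3 + 2 f\right) \left(f + x\right)$ ($s{\left(f,x \right)} = \left(f + \left(-3 + f\right)\right) \left(f + x\right) = \left(-3 + 2 f\right) \left(f + x\right)$)
$s{\left(-6,-64 \right)} + w = \left(\left(-3\right) \left(-6\right) - -192 + 2 \left(-6\right)^{2} + 2 \left(-6\right) \left(-64\right)\right) + 2031 = \left(18 + 192 + 2 \cdot 36 + 768\right) + 2031 = \left(18 + 192 + 72 + 768\right) + 2031 = 1050 + 2031 = 3081$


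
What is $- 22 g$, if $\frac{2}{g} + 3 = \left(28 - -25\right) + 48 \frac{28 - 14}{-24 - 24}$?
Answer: $- \frac{11}{9} \approx -1.2222$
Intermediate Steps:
$g = \frac{1}{18}$ ($g = \frac{2}{-3 + \left(\left(28 - -25\right) + 48 \frac{28 - 14}{-24 - 24}\right)} = \frac{2}{-3 + \left(\left(28 + 25\right) + 48 \frac{14}{-48}\right)} = \frac{2}{-3 + \left(53 + 48 \cdot 14 \left(- \frac{1}{48}\right)\right)} = \frac{2}{-3 + \left(53 + 48 \left(- \frac{7}{24}\right)\right)} = \frac{2}{-3 + \left(53 - 14\right)} = \frac{2}{-3 + 39} = \frac{2}{36} = 2 \cdot \frac{1}{36} = \frac{1}{18} \approx 0.055556$)
$- 22 g = \left(-22\right) \frac{1}{18} = - \frac{11}{9}$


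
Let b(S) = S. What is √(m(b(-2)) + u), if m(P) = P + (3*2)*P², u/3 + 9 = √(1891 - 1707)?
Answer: √(-5 + 6*√46) ≈ 5.9744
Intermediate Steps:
u = -27 + 6*√46 (u = -27 + 3*√(1891 - 1707) = -27 + 3*√184 = -27 + 3*(2*√46) = -27 + 6*√46 ≈ 13.694)
m(P) = P + 6*P²
√(m(b(-2)) + u) = √(-2*(1 + 6*(-2)) + (-27 + 6*√46)) = √(-2*(1 - 12) + (-27 + 6*√46)) = √(-2*(-11) + (-27 + 6*√46)) = √(22 + (-27 + 6*√46)) = √(-5 + 6*√46)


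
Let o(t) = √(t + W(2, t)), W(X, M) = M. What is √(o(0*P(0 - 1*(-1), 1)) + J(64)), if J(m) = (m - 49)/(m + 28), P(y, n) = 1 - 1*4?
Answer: √345/46 ≈ 0.40379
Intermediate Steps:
P(y, n) = -3 (P(y, n) = 1 - 4 = -3)
J(m) = (-49 + m)/(28 + m)
o(t) = √2*√t (o(t) = √(t + t) = √(2*t) = √2*√t)
√(o(0*P(0 - 1*(-1), 1)) + J(64)) = √(√2*√(0*(-3)) + (-49 + 64)/(28 + 64)) = √(√2*√0 + 15/92) = √(√2*0 + (1/92)*15) = √(0 + 15/92) = √(15/92) = √345/46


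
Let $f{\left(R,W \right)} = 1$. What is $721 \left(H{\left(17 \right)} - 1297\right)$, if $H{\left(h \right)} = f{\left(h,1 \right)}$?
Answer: $-934416$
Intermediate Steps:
$H{\left(h \right)} = 1$
$721 \left(H{\left(17 \right)} - 1297\right) = 721 \left(1 - 1297\right) = 721 \left(-1296\right) = -934416$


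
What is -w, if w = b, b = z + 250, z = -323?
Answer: 73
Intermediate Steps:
b = -73 (b = -323 + 250 = -73)
w = -73
-w = -1*(-73) = 73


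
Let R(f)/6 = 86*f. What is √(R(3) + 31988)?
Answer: 16*√131 ≈ 183.13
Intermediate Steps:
R(f) = 516*f (R(f) = 6*(86*f) = 516*f)
√(R(3) + 31988) = √(516*3 + 31988) = √(1548 + 31988) = √33536 = 16*√131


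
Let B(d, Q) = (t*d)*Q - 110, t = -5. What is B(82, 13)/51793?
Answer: -5440/51793 ≈ -0.10503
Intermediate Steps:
B(d, Q) = -110 - 5*Q*d (B(d, Q) = (-5*d)*Q - 110 = -5*Q*d - 110 = -110 - 5*Q*d)
B(82, 13)/51793 = (-110 - 5*13*82)/51793 = (-110 - 5330)*(1/51793) = -5440*1/51793 = -5440/51793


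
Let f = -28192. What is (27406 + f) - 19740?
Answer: -20526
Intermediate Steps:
(27406 + f) - 19740 = (27406 - 28192) - 19740 = -786 - 19740 = -20526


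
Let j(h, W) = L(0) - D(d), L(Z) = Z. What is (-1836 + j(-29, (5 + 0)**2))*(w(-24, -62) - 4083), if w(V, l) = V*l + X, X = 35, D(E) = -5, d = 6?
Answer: 4687360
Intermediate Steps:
w(V, l) = 35 + V*l (w(V, l) = V*l + 35 = 35 + V*l)
j(h, W) = 5 (j(h, W) = 0 - 1*(-5) = 0 + 5 = 5)
(-1836 + j(-29, (5 + 0)**2))*(w(-24, -62) - 4083) = (-1836 + 5)*((35 - 24*(-62)) - 4083) = -1831*((35 + 1488) - 4083) = -1831*(1523 - 4083) = -1831*(-2560) = 4687360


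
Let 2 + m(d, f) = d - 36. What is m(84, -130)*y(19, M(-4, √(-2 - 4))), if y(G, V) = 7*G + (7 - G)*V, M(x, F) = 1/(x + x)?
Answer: 6187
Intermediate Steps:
m(d, f) = -38 + d (m(d, f) = -2 + (d - 36) = -2 + (-36 + d) = -38 + d)
M(x, F) = 1/(2*x)
y(G, V) = 7*G + V*(7 - G)
m(84, -130)*y(19, M(-4, √(-2 - 4))) = (-38 + 84)*(7*19 + 7*((½)/(-4)) - 1*19*(½)/(-4)) = 46*(133 + 7*((½)*(-¼)) - 1*19*(½)*(-¼)) = 46*(133 + 7*(-⅛) - 1*19*(-⅛)) = 46*(133 - 7/8 + 19/8) = 46*(269/2) = 6187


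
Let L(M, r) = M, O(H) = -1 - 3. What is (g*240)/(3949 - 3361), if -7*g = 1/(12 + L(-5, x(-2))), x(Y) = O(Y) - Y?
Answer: -20/2401 ≈ -0.0083299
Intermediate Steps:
O(H) = -4
x(Y) = -4 - Y
g = -1/49 (g = -1/(7*(12 - 5)) = -⅐/7 = -⅐*⅐ = -1/49 ≈ -0.020408)
(g*240)/(3949 - 3361) = (-1/49*240)/(3949 - 3361) = -240/49/588 = -240/49*1/588 = -20/2401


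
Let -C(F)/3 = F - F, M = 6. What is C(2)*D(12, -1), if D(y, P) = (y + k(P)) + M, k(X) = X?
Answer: 0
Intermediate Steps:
D(y, P) = 6 + P + y (D(y, P) = (y + P) + 6 = (P + y) + 6 = 6 + P + y)
C(F) = 0 (C(F) = -3*(F - F) = -3*0 = 0)
C(2)*D(12, -1) = 0*(6 - 1 + 12) = 0*17 = 0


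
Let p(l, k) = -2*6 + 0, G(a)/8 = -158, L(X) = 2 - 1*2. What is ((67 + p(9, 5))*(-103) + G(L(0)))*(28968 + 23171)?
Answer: -361271131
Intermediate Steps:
L(X) = 0 (L(X) = 2 - 2 = 0)
G(a) = -1264 (G(a) = 8*(-158) = -1264)
p(l, k) = -12 (p(l, k) = -12 + 0 = -12)
((67 + p(9, 5))*(-103) + G(L(0)))*(28968 + 23171) = ((67 - 12)*(-103) - 1264)*(28968 + 23171) = (55*(-103) - 1264)*52139 = (-5665 - 1264)*52139 = -6929*52139 = -361271131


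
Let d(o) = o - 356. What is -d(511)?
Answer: -155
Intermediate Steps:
d(o) = -356 + o
-d(511) = -(-356 + 511) = -1*155 = -155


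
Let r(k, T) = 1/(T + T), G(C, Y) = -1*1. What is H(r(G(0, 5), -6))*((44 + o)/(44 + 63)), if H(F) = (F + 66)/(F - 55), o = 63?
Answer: -791/661 ≈ -1.1967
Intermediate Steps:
G(C, Y) = -1
r(k, T) = 1/(2*T)
H(F) = (66 + F)/(-55 + F)
H(r(G(0, 5), -6))*((44 + o)/(44 + 63)) = ((66 + (½)/(-6))/(-55 + (½)/(-6)))*((44 + 63)/(44 + 63)) = ((66 + (½)*(-⅙))/(-55 + (½)*(-⅙)))*(107/107) = ((66 - 1/12)/(-55 - 1/12))*(107*(1/107)) = ((791/12)/(-661/12))*1 = -12/661*791/12*1 = -791/661*1 = -791/661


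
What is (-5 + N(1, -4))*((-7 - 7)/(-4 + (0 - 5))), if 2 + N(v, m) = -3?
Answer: -140/9 ≈ -15.556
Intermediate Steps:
N(v, m) = -5 (N(v, m) = -2 - 3 = -5)
(-5 + N(1, -4))*((-7 - 7)/(-4 + (0 - 5))) = (-5 - 5)*((-7 - 7)/(-4 + (0 - 5))) = -(-140)/(-4 - 5) = -(-140)/(-9) = -(-140)*(-1)/9 = -10*14/9 = -140/9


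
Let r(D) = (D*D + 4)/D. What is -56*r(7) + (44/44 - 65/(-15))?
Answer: -1256/3 ≈ -418.67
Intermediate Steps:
r(D) = (4 + D**2)/D (r(D) = (D**2 + 4)/D = (4 + D**2)/D)
-56*r(7) + (44/44 - 65/(-15)) = -56*(7 + 4/7) + (44/44 - 65/(-15)) = -56*(7 + 4*(1/7)) + (44*(1/44) - 65*(-1/15)) = -56*(7 + 4/7) + (1 + 13/3) = -56*53/7 + 16/3 = -424 + 16/3 = -1256/3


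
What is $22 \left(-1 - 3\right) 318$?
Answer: $-27984$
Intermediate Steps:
$22 \left(-1 - 3\right) 318 = 22 \left(\left(-4\right) 318\right) = 22 \left(-1272\right) = -27984$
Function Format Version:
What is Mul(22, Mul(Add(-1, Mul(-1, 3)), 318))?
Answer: -27984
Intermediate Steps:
Mul(22, Mul(Add(-1, Mul(-1, 3)), 318)) = Mul(22, Mul(Add(-1, -3), 318)) = Mul(22, Mul(-4, 318)) = Mul(22, -1272) = -27984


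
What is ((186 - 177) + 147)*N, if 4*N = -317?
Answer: -12363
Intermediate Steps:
N = -317/4 (N = (1/4)*(-317) = -317/4 ≈ -79.250)
((186 - 177) + 147)*N = ((186 - 177) + 147)*(-317/4) = (9 + 147)*(-317/4) = 156*(-317/4) = -12363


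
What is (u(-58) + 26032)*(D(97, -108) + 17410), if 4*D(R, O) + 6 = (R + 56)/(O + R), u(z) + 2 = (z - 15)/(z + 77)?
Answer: 378696187037/836 ≈ 4.5299e+8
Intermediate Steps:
u(z) = -2 + (-15 + z)/(77 + z) (u(z) = -2 + (z - 15)/(z + 77) = -2 + (-15 + z)/(77 + z))
D(R, O) = -3/2 + (56 + R)/(4*(O + R)) (D(R, O) = -3/2 + ((R + 56)/(O + R))/4 = -3/2 + ((56 + R)/(O + R))/4 = -3/2 + (56 + R)/(4*(O + R)))
(u(-58) + 26032)*(D(97, -108) + 17410) = ((-169 - 1*(-58))/(77 - 58) + 26032)*((56 - 6*(-108) - 5*97)/(4*(-108 + 97)) + 17410) = ((-169 + 58)/19 + 26032)*((¼)*(56 + 648 - 485)/(-11) + 17410) = ((1/19)*(-111) + 26032)*((¼)*(-1/11)*219 + 17410) = (-111/19 + 26032)*(-219/44 + 17410) = (494497/19)*(765821/44) = 378696187037/836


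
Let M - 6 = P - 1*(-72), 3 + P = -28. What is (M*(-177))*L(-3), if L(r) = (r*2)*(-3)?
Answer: -149742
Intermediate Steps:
P = -31 (P = -3 - 28 = -31)
L(r) = -6*r (L(r) = (2*r)*(-3) = -6*r)
M = 47 (M = 6 + (-31 - 1*(-72)) = 6 + (-31 + 72) = 6 + 41 = 47)
(M*(-177))*L(-3) = (47*(-177))*(-6*(-3)) = -8319*18 = -149742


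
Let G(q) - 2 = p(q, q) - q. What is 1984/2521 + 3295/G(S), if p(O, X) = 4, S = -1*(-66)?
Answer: -1637531/30252 ≈ -54.130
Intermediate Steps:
S = 66
G(q) = 6 - q (G(q) = 2 + (4 - q) = 6 - q)
1984/2521 + 3295/G(S) = 1984/2521 + 3295/(6 - 1*66) = 1984*(1/2521) + 3295/(6 - 66) = 1984/2521 + 3295/(-60) = 1984/2521 + 3295*(-1/60) = 1984/2521 - 659/12 = -1637531/30252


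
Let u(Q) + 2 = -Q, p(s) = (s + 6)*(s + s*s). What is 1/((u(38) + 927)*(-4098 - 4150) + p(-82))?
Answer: -1/7820768 ≈ -1.2786e-7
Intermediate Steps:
p(s) = (6 + s)*(s + s**2)
u(Q) = -2 - Q
1/((u(38) + 927)*(-4098 - 4150) + p(-82)) = 1/(((-2 - 1*38) + 927)*(-4098 - 4150) - 82*(6 + (-82)**2 + 7*(-82))) = 1/(((-2 - 38) + 927)*(-8248) - 82*(6 + 6724 - 574)) = 1/((-40 + 927)*(-8248) - 82*6156) = 1/(887*(-8248) - 504792) = 1/(-7315976 - 504792) = 1/(-7820768) = -1/7820768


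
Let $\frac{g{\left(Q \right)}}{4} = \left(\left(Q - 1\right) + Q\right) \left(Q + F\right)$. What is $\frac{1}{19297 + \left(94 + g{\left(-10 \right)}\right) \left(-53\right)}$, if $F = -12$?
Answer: $- \frac{1}{83629} \approx -1.1958 \cdot 10^{-5}$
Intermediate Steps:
$g{\left(Q \right)} = 4 \left(-1 + 2 Q\right) \left(-12 + Q\right)$ ($g{\left(Q \right)} = 4 \left(\left(Q - 1\right) + Q\right) \left(Q - 12\right) = 4 \left(\left(-1 + Q\right) + Q\right) \left(-12 + Q\right) = 4 \left(-1 + 2 Q\right) \left(-12 + Q\right)$)
$\frac{1}{19297 + \left(94 + g{\left(-10 \right)}\right) \left(-53\right)} = \frac{1}{19297 + \left(94 + \left(48 - -1000 + 8 \left(-10\right)^{2}\right)\right) \left(-53\right)} = \frac{1}{19297 + \left(94 + \left(48 + 1000 + 8 \cdot 100\right)\right) \left(-53\right)} = \frac{1}{19297 + \left(94 + \left(48 + 1000 + 800\right)\right) \left(-53\right)} = \frac{1}{19297 + \left(94 + 1848\right) \left(-53\right)} = \frac{1}{19297 + 1942 \left(-53\right)} = \frac{1}{19297 - 102926} = \frac{1}{-83629} = - \frac{1}{83629}$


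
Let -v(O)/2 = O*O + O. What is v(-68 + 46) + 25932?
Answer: 25008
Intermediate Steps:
v(O) = -2*O - 2*O**2 (v(O) = -2*(O*O + O) = -2*(O**2 + O) = -2*(O + O**2) = -2*O - 2*O**2)
v(-68 + 46) + 25932 = -2*(-68 + 46)*(1 + (-68 + 46)) + 25932 = -2*(-22)*(1 - 22) + 25932 = -2*(-22)*(-21) + 25932 = -924 + 25932 = 25008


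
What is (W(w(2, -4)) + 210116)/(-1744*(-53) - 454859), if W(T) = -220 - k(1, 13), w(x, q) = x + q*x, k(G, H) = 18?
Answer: -209878/362427 ≈ -0.57909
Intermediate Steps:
W(T) = -238 (W(T) = -220 - 1*18 = -220 - 18 = -238)
(W(w(2, -4)) + 210116)/(-1744*(-53) - 454859) = (-238 + 210116)/(-1744*(-53) - 454859) = 209878/(92432 - 454859) = 209878/(-362427) = 209878*(-1/362427) = -209878/362427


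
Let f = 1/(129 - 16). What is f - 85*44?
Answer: -422619/113 ≈ -3740.0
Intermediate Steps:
f = 1/113 ≈ 0.0088496
f - 85*44 = 1/113 - 85*44 = 1/113 - 3740 = -422619/113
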